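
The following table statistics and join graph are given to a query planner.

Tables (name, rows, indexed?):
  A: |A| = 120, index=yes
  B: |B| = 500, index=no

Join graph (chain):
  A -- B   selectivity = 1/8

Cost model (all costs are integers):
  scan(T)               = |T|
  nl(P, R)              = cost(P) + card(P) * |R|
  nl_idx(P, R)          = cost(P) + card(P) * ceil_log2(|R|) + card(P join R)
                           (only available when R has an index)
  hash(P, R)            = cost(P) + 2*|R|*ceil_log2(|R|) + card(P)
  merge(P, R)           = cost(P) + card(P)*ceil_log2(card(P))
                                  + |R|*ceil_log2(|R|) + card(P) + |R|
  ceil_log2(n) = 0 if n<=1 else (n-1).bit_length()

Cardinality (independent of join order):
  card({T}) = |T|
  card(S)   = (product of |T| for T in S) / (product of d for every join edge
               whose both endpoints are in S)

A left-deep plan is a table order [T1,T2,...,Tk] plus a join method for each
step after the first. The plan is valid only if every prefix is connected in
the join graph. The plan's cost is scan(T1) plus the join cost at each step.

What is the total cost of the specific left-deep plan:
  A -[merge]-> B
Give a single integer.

6080

step 1: scan A: cost=120, card=120
step 2: join B via merge
    card(P join B) = 120*500/(8) = 7500
    cost = 120 + 120*7 + 500*9 + 120 + 500 = 6080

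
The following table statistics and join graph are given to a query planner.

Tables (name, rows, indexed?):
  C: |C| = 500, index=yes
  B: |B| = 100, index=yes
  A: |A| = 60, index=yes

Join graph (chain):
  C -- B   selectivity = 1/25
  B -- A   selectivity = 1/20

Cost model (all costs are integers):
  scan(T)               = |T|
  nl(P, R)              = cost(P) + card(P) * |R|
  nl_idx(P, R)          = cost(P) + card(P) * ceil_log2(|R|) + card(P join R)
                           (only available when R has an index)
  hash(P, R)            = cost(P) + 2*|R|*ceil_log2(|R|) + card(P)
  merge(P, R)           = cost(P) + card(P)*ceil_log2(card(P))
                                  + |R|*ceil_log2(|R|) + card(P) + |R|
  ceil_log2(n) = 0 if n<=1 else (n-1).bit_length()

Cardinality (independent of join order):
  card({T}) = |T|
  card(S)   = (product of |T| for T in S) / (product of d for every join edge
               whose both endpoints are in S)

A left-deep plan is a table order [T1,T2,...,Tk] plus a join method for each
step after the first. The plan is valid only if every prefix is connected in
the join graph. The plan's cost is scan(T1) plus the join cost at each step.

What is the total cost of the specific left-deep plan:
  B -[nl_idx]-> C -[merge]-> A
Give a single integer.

step 1: scan B: cost=100, card=100
step 2: join C via nl_idx
    card(P join C) = 100*500/(25) = 2000
    cost = 100 + 100*9 + 2000 = 3000
step 3: join A via merge
    card(P join A) = 2000*60/(20) = 6000
    cost = 3000 + 2000*11 + 60*6 + 2000 + 60 = 27420

27420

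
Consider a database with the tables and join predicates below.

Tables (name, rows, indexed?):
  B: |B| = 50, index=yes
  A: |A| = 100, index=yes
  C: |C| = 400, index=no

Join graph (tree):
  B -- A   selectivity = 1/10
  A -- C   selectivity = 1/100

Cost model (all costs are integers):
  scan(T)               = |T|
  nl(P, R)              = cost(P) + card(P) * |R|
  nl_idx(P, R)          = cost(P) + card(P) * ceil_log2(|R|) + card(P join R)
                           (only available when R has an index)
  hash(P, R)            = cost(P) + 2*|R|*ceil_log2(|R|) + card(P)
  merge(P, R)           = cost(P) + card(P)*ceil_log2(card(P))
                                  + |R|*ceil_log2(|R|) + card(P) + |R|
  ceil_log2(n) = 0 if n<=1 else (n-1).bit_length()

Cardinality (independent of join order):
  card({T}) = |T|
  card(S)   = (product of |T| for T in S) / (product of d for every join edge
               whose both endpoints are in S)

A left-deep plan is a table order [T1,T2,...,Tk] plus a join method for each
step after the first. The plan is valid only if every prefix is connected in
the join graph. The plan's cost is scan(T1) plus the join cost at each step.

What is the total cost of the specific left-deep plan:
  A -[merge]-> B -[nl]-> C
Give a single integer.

step 1: scan A: cost=100, card=100
step 2: join B via merge
    card(P join B) = 100*50/(10) = 500
    cost = 100 + 100*7 + 50*6 + 100 + 50 = 1250
step 3: join C via nl
    card(P join C) = 500*400/(100) = 2000
    cost = 1250 + 500*400 = 201250

201250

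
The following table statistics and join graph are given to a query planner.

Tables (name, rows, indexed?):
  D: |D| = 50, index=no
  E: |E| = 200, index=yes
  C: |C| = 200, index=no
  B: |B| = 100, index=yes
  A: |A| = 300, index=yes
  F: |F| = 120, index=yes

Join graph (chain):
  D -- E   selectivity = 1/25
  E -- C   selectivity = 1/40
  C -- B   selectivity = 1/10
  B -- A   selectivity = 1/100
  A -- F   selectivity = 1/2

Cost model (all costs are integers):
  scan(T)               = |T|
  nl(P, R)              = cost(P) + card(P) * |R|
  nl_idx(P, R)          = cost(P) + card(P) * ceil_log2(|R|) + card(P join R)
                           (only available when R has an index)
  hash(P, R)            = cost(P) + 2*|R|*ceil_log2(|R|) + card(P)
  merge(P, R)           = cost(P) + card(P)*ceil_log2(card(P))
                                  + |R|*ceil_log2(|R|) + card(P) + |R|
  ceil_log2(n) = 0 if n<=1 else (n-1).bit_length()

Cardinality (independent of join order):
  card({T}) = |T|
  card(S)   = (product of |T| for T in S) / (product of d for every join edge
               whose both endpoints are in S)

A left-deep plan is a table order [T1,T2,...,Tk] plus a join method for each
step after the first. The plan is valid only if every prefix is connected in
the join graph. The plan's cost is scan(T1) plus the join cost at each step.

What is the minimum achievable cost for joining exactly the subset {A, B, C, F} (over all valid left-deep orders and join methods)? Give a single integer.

Selinger DP over subsets of {A,B,C,F}:
  {C}: scan cost=200, card=200
  {B}: scan cost=100, card=100
  {A}: scan cost=300, card=300
  {F}: scan cost=120, card=120
  {BC}: card=2000; try (B,hash)→1800, (C,merge)→2700, (B,merge)→2800, (C,hash)→3400, (B,nl_idx)→3600, (C,nl)→20100 …(+1); best=1800 via (B,hash)
  {AB}: card=300; try (A,nl_idx)→1300, (B,hash)→2000, (B,nl_idx)→2700, (A,merge)→3900, (B,merge)→4100, (A,hash)→5600 …(+2); best=1300 via (A,nl_idx)
  {AF}: card=18000; try (F,hash)→2280, (A,merge)→4080, (F,merge)→4260, (A,hash)→5640, (A,nl_idx)→19200, (F,nl_idx)→20400 …(+2); best=2280 via (F,hash)
  {ABC}: card=6000; try (C,hash)→4800, (C,merge)→6100, (A,hash)→9200, (A,nl_idx)→25800, (A,merge)→28800, (C,nl)→61300 …(+1); best=4800 via (C,hash)
  {ABF}: card=18000; try (F,hash)→3280, (F,merge)→5260, (F,nl_idx)→21400, (B,hash)→21680, (F,nl)→37300, (B,nl_idx)→146280 …(+2); best=3280 via (F,hash)
  {ABCF}: card=360000; try (F,hash)→12480, (C,hash)→24480, (F,merge)→89760, (C,merge)→293080, (F,nl_idx)→406800, (F,nl)→724800 …(+1); best=12480 via (F,hash)

12480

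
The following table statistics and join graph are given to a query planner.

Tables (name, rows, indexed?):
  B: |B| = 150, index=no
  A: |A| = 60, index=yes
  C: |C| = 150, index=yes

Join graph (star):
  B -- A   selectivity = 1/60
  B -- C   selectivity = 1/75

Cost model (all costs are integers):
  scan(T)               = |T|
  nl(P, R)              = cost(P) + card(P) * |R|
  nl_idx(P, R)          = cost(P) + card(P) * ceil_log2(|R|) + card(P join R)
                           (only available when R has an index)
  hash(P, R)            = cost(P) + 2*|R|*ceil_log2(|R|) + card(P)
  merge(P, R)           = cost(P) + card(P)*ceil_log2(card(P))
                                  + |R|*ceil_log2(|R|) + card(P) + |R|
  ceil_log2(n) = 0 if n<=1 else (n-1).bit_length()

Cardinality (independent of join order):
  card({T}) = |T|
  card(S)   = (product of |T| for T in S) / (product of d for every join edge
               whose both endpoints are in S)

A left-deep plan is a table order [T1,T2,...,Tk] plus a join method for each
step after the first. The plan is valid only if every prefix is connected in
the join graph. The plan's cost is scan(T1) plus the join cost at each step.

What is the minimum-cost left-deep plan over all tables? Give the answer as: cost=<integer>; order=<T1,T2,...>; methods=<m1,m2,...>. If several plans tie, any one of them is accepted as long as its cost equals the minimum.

cost=2520; order=B,A,C; methods=hash,nl_idx

Selinger DP (subsets sized 1..n):
  {B}: scan cost=150, card=150
  {A}: scan cost=60, card=60
  {C}: scan cost=150, card=150
  {AB}: card=150; try (A,hash)→1020, (A,nl_idx)→1200, (B,merge)→1830, (A,merge)→1920, (B,hash)→2520, (B,nl)→9060 …(+1); best=1020 via (A,hash)
  {BC}: card=300; try (C,nl_idx)→1650, (C,hash)→2700, (B,hash)→2700, (C,merge)→2850, (B,merge)→2850, (C,nl)→22650 …(+1); best=1650 via (C,nl_idx)
  {ABC}: card=300; try (C,nl_idx)→2520, (A,hash)→2670, (C,hash)→3570, (C,merge)→3720, (A,nl_idx)→3750, (A,merge)→5070 …(+2); best=2520 via (C,nl_idx)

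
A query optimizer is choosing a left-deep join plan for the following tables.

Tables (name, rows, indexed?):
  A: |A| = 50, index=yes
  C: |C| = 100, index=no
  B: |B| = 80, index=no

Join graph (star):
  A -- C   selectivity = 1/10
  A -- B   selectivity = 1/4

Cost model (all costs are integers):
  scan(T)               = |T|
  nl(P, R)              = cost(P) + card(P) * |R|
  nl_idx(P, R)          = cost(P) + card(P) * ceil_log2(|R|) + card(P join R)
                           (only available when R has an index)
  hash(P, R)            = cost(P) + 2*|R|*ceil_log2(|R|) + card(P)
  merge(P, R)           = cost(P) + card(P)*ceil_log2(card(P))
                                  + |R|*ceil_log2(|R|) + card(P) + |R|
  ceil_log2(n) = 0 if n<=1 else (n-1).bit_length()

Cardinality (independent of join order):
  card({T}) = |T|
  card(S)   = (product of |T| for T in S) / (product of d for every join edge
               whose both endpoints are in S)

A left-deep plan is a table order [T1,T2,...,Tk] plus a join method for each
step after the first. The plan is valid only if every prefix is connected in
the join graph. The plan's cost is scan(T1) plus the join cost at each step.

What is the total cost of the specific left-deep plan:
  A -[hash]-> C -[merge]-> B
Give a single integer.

step 1: scan A: cost=50, card=50
step 2: join C via hash
    card(P join C) = 50*100/(10) = 500
    cost = 50 + 2*100*7 + 50 = 1500
step 3: join B via merge
    card(P join B) = 500*80/(4) = 10000
    cost = 1500 + 500*9 + 80*7 + 500 + 80 = 7140

7140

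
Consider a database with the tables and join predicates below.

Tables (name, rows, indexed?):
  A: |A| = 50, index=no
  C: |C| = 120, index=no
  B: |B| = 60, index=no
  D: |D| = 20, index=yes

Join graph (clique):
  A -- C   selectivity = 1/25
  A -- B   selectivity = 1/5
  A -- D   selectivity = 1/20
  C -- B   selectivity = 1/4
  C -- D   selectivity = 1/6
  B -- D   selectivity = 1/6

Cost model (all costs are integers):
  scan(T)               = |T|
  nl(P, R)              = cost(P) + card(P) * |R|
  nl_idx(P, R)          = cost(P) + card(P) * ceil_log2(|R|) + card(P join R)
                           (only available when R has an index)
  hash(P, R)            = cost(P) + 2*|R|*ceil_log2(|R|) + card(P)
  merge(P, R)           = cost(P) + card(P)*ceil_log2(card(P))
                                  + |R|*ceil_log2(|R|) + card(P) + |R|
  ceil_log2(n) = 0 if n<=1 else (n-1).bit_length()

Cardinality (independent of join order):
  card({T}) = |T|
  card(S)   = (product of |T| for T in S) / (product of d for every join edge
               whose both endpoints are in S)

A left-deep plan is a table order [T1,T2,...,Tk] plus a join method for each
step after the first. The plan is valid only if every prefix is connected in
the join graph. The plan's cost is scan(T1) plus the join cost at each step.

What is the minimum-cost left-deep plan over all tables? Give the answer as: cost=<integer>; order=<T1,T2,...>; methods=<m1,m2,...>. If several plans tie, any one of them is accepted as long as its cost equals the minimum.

Selinger DP (subsets sized 1..n):
  {A}: scan cost=50, card=50
  {C}: scan cost=120, card=120
  {B}: scan cost=60, card=60
  {D}: scan cost=20, card=20
  {AC}: card=240; try (A,hash)→840, (C,merge)→1360, (A,merge)→1430, (C,hash)→1780, (C,nl)→6050, (A,nl)→6120; best=840 via (A,hash)
  {AB}: card=600; try (A,hash)→720, (B,hash)→820, (B,merge)→820, (A,merge)→830, (B,nl)→3050, (A,nl)→3060; best=720 via (A,hash)
  {AD}: card=50; try (D,hash)→300, (D,nl_idx)→350, (A,merge)→490, (D,merge)→520, (A,hash)→640, (A,nl)→1020 …(+1); best=300 via (D,hash)
  {BC}: card=1800; try (B,hash)→960, (C,merge)→1440, (B,merge)→1500, (C,hash)→1800, (C,nl)→7260, (B,nl)→7320; best=960 via (B,hash)
  {CD}: card=400; try (D,hash)→440, (C,merge)→1100, (D,nl_idx)→1120, (D,merge)→1200, (C,hash)→1720, (C,nl)→2420 …(+1); best=440 via (D,hash)
  {BD}: card=200; try (D,hash)→320, (D,nl_idx)→560, (B,merge)→560, (D,merge)→600, (B,hash)→760, (B,nl)→1220 …(+1); best=320 via (D,hash)
  {ABC}: card=720; try (B,hash)→1800, (C,hash)→3000, (A,hash)→3360, (B,merge)→3420, (C,merge)→8280, (B,nl)→15240 …(+3); best=1800 via (B,hash)
  {ACD}: card=40; try (D,hash)→1280, (A,hash)→1440, (C,merge)→1610, (C,hash)→2030, (D,nl_idx)→2080, (D,merge)→3120 …(+4); best=1280 via (D,hash)
  {ABD}: card=100; try (B,hash)→1070, (B,merge)→1070, (A,hash)→1120, (D,hash)→1520, (A,merge)→2470, (B,nl)→3300 …(+4); best=1070 via (B,hash)
  {BCD}: card=1000; try (B,hash)→1560, (C,hash)→2200, (D,hash)→2960, (C,merge)→3080, (B,merge)→4860, (D,nl_idx)→10960 …(+4); best=1560 via (B,hash)
  {ABCD}: card=20; try (B,merge)→1980, (B,hash)→2040, (D,hash)→2720, (C,merge)→2830, (C,hash)→2850, (A,hash)→3160 …(+7); best=1980 via (B,merge)

cost=1980; order=C,A,D,B; methods=hash,hash,merge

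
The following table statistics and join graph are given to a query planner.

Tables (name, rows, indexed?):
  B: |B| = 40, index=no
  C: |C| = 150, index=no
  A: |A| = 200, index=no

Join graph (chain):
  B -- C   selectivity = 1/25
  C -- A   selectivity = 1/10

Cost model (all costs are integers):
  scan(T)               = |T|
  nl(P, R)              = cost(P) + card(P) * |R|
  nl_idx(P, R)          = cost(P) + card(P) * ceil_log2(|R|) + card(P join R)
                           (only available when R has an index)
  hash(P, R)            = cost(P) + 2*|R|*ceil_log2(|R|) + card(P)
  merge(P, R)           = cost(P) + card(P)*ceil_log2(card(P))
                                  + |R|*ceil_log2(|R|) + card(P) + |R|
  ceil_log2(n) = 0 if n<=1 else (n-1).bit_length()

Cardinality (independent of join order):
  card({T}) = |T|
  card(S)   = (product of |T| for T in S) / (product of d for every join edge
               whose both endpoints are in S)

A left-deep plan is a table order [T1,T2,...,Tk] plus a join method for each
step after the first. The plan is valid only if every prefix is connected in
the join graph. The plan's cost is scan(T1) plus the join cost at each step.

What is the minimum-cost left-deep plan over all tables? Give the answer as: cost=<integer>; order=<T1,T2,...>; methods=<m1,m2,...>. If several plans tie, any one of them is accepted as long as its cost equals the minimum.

cost=4220; order=C,B,A; methods=hash,hash

Selinger DP (subsets sized 1..n):
  {B}: scan cost=40, card=40
  {C}: scan cost=150, card=150
  {A}: scan cost=200, card=200
  {BC}: card=240; try (B,hash)→780, (C,merge)→1670, (B,merge)→1780, (C,hash)→2480, (C,nl)→6040, (B,nl)→6150; best=780 via (B,hash)
  {AC}: card=3000; try (C,hash)→2800, (A,merge)→3300, (C,merge)→3350, (A,hash)→3500, (A,nl)→30150, (C,nl)→30200; best=2800 via (C,hash)
  {ABC}: card=4800; try (A,hash)→4220, (A,merge)→4740, (B,hash)→6280, (B,merge)→42080, (A,nl)→48780, (B,nl)→122800; best=4220 via (A,hash)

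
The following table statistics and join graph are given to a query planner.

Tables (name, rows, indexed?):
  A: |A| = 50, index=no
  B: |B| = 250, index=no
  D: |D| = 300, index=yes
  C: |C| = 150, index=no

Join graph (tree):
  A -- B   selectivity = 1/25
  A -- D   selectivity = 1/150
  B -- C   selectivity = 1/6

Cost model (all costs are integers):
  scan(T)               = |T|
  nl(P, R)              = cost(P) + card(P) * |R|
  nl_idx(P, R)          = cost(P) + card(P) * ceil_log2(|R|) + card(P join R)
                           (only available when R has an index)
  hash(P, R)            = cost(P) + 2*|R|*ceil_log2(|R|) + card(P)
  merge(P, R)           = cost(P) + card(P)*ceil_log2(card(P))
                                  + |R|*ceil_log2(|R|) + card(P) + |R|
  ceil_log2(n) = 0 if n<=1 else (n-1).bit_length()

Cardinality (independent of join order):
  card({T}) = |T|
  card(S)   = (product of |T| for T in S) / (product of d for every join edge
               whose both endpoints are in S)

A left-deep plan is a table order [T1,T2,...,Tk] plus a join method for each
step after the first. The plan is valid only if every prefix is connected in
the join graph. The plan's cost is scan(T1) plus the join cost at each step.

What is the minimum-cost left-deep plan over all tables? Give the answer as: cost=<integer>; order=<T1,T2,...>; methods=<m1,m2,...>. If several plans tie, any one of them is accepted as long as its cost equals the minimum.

cost=7050; order=A,D,B,C; methods=nl_idx,merge,hash

Selinger DP (subsets sized 1..n):
  {A}: scan cost=50, card=50
  {B}: scan cost=250, card=250
  {D}: scan cost=300, card=300
  {C}: scan cost=150, card=150
  {AB}: card=500; try (A,hash)→1100, (B,merge)→2650, (A,merge)→2850, (B,hash)→4100, (B,nl)→12550, (A,nl)→12750; best=1100 via (A,hash)
  {AD}: card=100; try (D,nl_idx)→600, (A,hash)→1200, (D,merge)→3400, (A,merge)→3650, (D,hash)→5500, (D,nl)→15050 …(+1); best=600 via (D,nl_idx)
  {BC}: card=6250; try (C,hash)→2900, (B,merge)→3750, (C,merge)→3850, (B,hash)→4300, (B,nl)→37650, (C,nl)→37750; best=2900 via (C,hash)
  {ABD}: card=1000; try (B,merge)→3650, (B,hash)→4700, (D,nl_idx)→6600, (D,hash)→7000, (D,merge)→9100, (B,nl)→25600 …(+1); best=3650 via (B,merge)
  {ABC}: card=12500; try (C,hash)→4000, (C,merge)→7450, (A,hash)→9750, (C,nl)→76100, (A,merge)→90750, (A,nl)→315400; best=4000 via (C,hash)
  {ABCD}: card=25000; try (C,hash)→7050, (C,merge)→16000, (D,hash)→21900, (D,nl_idx)→141500, (C,nl)→153650, (D,merge)→194500 …(+1); best=7050 via (C,hash)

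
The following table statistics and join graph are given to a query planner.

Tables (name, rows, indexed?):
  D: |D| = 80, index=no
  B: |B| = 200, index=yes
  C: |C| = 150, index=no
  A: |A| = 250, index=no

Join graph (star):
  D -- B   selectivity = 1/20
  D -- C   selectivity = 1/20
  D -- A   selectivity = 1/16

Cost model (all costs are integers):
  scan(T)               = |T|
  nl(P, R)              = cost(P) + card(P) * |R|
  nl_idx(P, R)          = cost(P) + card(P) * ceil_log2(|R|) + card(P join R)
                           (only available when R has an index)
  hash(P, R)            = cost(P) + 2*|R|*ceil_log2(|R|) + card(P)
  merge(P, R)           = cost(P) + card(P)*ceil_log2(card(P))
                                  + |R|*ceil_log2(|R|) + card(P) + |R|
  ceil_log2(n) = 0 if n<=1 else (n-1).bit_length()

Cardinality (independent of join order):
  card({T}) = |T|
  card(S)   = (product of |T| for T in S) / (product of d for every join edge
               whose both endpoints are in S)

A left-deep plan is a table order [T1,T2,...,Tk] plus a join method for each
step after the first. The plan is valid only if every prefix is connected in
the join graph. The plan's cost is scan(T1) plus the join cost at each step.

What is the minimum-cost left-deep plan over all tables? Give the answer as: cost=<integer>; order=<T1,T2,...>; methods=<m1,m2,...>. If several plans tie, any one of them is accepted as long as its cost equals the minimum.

cost=14720; order=B,D,C,A; methods=hash,hash,hash

Selinger DP (subsets sized 1..n):
  {D}: scan cost=80, card=80
  {B}: scan cost=200, card=200
  {C}: scan cost=150, card=150
  {A}: scan cost=250, card=250
  {BD}: card=800; try (D,hash)→1520, (B,nl_idx)→1520, (B,merge)→2520, (D,merge)→2640, (B,hash)→3360, (B,nl)→16080 …(+1); best=1520 via (D,hash)
  {CD}: card=600; try (D,hash)→1420, (C,merge)→2070, (D,merge)→2140, (C,hash)→2560, (C,nl)→12080, (D,nl)→12150; best=1420 via (D,hash)
  {AD}: card=1250; try (D,hash)→1620, (A,merge)→2970, (D,merge)→3140, (A,hash)→4160, (A,nl)→20080, (D,nl)→20250; best=1620 via (D,hash)
  {BCD}: card=6000; try (C,hash)→4720, (B,hash)→5220, (B,merge)→9820, (C,merge)→11670, (B,nl_idx)→12220, (B,nl)→121420 …(+1); best=4720 via (C,hash)
  {ABD}: card=12500; try (B,hash)→6070, (A,hash)→6320, (A,merge)→12570, (B,merge)→18420, (B,nl_idx)→24120, (A,nl)→201520 …(+1); best=6070 via (B,hash)
  {ACD}: card=9375; try (C,hash)→5270, (A,hash)→6020, (A,merge)→10270, (C,merge)→17970, (A,nl)→151420, (C,nl)→189120; best=5270 via (C,hash)
  {ABCD}: card=93750; try (A,hash)→14720, (B,hash)→17845, (C,hash)→20970, (A,merge)→90970, (B,merge)→147695, (B,nl_idx)→174020 …(+4); best=14720 via (A,hash)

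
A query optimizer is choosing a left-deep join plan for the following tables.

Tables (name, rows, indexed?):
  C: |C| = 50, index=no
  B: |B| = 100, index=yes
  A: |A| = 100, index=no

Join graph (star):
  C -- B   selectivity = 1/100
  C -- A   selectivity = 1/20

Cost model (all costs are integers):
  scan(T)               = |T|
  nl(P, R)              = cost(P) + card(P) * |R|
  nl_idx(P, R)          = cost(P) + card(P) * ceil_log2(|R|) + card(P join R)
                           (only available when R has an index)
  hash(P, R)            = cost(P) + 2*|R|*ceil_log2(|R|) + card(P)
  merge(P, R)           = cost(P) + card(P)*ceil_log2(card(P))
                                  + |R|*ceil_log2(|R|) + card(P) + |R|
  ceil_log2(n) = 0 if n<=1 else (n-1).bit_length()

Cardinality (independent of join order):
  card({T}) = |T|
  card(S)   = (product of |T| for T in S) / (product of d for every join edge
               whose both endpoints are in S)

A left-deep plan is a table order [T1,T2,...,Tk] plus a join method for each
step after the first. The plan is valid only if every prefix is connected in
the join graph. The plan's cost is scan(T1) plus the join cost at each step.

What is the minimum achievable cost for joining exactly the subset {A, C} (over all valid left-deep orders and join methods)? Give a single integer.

800

Selinger DP over subsets of {A,C}:
  {C}: scan cost=50, card=50
  {A}: scan cost=100, card=100
  {AC}: card=250; try (C,hash)→800, (A,merge)→1200, (C,merge)→1250, (A,hash)→1500, (A,nl)→5050, (C,nl)→5100; best=800 via (C,hash)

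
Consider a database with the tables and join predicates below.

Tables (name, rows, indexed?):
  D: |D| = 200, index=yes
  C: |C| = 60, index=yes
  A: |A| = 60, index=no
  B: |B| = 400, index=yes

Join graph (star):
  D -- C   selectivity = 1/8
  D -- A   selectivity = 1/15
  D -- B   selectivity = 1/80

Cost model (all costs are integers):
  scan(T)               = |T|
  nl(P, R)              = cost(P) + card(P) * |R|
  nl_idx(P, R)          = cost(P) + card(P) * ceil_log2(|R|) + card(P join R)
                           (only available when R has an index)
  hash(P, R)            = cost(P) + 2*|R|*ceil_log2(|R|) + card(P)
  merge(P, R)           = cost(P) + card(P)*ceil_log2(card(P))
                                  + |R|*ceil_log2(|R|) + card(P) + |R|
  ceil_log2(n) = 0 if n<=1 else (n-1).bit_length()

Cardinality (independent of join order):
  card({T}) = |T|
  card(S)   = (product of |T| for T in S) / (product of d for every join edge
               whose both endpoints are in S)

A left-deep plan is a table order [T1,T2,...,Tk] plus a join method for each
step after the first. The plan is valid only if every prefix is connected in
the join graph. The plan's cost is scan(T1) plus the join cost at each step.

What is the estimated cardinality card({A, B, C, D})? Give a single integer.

Tables in S: A(60), B(400), C(60), D(200)
Edges inside S: D-C(d=8), D-A(d=15), D-B(d=80)
numerator = 60 * 400 * 60 * 200 = 288000000
denominator = 8 * 15 * 80 = 9600
card(S) = 288000000 / 9600 = 30000

30000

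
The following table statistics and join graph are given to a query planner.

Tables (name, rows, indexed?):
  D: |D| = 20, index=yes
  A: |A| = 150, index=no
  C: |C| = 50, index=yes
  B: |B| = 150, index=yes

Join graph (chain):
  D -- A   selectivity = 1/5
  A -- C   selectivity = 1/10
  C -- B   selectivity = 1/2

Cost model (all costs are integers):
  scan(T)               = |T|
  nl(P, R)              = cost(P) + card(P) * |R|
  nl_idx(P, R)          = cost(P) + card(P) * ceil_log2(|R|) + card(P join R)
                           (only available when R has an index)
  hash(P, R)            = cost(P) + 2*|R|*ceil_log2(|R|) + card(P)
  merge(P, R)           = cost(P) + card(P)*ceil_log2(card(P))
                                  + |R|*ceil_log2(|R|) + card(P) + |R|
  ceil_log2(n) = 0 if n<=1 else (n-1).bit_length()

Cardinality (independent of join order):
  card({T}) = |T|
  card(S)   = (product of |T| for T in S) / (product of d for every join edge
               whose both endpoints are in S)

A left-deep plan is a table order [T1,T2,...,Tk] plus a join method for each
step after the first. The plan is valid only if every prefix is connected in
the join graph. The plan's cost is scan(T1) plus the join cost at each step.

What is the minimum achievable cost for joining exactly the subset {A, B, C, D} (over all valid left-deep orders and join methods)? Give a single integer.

Selinger DP over subsets of {A,B,C,D}:
  {D}: scan cost=20, card=20
  {A}: scan cost=150, card=150
  {C}: scan cost=50, card=50
  {B}: scan cost=150, card=150
  {AD}: card=600; try (D,hash)→500, (A,merge)→1490, (D,nl_idx)→1500, (D,merge)→1620, (A,hash)→2440, (A,nl)→3020 …(+1); best=500 via (D,hash)
  {AC}: card=750; try (C,hash)→900, (A,merge)→1750, (C,nl_idx)→1800, (C,merge)→1850, (A,hash)→2500, (A,nl)→7550 …(+1); best=900 via (C,hash)
  {BC}: card=3750; try (C,hash)→900, (B,merge)→1750, (C,merge)→1850, (B,hash)→2500, (B,nl_idx)→4200, (C,nl_idx)→4800 …(+2); best=900 via (C,hash)
  {ACD}: card=3000; try (C,hash)→1700, (D,hash)→1850, (C,nl_idx)→7100, (C,merge)→7450, (D,nl_idx)→7650, (D,merge)→9270 …(+2); best=1700 via (C,hash)
  {ABC}: card=56250; try (B,hash)→4050, (A,hash)→7050, (B,merge)→10500, (A,merge)→51000, (B,nl_idx)→63150, (B,nl)→113400 …(+1); best=4050 via (B,hash)
  {ABCD}: card=225000; try (B,hash)→7100, (B,merge)→42050, (D,hash)→60500, (B,nl_idx)→250700, (B,nl)→451700, (D,nl_idx)→510300 …(+2); best=7100 via (B,hash)

7100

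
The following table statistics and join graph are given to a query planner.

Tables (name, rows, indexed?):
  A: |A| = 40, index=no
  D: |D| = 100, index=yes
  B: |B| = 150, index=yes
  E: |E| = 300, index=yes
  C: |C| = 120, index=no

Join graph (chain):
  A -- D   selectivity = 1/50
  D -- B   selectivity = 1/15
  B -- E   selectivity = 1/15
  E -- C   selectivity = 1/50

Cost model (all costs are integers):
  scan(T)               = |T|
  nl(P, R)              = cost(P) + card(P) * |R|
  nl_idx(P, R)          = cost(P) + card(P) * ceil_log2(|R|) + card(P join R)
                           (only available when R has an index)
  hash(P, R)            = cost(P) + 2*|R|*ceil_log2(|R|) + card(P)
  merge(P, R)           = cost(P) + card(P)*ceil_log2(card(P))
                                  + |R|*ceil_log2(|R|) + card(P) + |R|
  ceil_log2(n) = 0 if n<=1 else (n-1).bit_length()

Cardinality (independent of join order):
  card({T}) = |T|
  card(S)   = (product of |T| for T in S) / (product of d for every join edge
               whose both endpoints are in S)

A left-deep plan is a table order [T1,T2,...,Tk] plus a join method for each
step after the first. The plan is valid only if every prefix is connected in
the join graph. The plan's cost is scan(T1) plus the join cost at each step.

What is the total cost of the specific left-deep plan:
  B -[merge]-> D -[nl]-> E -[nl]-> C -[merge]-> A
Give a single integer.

3518580

step 1: scan B: cost=150, card=150
step 2: join D via merge
    card(P join D) = 150*100/(15) = 1000
    cost = 150 + 150*8 + 100*7 + 150 + 100 = 2300
step 3: join E via nl
    card(P join E) = 1000*300/(15) = 20000
    cost = 2300 + 1000*300 = 302300
step 4: join C via nl
    card(P join C) = 20000*120/(50) = 48000
    cost = 302300 + 20000*120 = 2702300
step 5: join A via merge
    card(P join A) = 48000*40/(50) = 38400
    cost = 2702300 + 48000*16 + 40*6 + 48000 + 40 = 3518580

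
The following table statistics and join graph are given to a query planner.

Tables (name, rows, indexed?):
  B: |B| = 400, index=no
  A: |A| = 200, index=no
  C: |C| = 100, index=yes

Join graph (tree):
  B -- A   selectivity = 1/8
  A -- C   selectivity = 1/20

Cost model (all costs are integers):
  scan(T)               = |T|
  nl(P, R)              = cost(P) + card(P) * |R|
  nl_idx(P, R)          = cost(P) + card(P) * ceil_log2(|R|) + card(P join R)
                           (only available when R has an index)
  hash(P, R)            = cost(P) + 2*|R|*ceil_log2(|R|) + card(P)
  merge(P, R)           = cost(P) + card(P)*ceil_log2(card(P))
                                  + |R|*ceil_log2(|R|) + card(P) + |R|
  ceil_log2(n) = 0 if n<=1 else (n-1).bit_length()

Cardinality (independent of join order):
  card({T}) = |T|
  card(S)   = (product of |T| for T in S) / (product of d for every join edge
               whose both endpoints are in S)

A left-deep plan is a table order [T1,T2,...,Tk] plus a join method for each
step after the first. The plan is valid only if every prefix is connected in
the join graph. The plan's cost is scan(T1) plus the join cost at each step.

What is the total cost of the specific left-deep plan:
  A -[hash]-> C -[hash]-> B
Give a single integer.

10000

step 1: scan A: cost=200, card=200
step 2: join C via hash
    card(P join C) = 200*100/(20) = 1000
    cost = 200 + 2*100*7 + 200 = 1800
step 3: join B via hash
    card(P join B) = 1000*400/(8) = 50000
    cost = 1800 + 2*400*9 + 1000 = 10000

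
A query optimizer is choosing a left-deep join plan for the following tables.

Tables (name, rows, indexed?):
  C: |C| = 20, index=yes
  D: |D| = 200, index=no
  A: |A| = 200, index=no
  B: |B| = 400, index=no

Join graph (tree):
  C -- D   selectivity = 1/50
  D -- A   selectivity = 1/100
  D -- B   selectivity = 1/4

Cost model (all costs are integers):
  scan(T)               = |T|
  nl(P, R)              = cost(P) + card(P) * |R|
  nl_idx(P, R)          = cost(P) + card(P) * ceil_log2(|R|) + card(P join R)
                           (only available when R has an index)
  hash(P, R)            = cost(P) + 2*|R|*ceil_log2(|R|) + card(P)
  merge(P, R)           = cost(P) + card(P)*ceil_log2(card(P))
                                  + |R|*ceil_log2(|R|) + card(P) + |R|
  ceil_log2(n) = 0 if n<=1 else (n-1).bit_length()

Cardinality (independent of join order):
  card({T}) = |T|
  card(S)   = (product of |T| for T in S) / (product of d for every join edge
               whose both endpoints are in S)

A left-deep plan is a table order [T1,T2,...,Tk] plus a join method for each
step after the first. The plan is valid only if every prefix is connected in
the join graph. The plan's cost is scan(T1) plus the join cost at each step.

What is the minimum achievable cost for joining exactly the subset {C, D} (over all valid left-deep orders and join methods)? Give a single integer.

Selinger DP over subsets of {C,D}:
  {C}: scan cost=20, card=20
  {D}: scan cost=200, card=200
  {CD}: card=80; try (C,hash)→600, (C,nl_idx)→1280, (D,merge)→1940, (C,merge)→2120, (D,hash)→3240, (D,nl)→4020 …(+1); best=600 via (C,hash)

600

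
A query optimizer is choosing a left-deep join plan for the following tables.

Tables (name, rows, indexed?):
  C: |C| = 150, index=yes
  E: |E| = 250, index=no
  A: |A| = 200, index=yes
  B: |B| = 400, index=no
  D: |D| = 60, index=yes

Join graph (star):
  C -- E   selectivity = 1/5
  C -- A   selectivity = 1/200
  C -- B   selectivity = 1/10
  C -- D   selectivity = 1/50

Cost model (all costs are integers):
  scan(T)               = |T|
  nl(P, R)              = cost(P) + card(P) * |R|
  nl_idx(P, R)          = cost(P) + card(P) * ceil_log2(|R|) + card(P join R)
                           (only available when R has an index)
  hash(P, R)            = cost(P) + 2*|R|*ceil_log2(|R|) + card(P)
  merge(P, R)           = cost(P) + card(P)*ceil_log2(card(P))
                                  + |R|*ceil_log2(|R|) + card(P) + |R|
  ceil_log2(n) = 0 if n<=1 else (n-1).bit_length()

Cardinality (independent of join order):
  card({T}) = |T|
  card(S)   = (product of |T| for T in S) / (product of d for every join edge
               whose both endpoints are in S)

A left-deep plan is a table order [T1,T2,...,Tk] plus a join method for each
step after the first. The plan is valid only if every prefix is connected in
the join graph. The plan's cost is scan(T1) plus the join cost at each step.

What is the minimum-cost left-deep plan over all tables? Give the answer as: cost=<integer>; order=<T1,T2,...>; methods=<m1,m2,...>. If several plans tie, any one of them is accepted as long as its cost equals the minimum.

cost=19160; order=D,C,A,B,E; methods=nl_idx,nl_idx,merge,hash

Selinger DP (subsets sized 1..n):
  {C}: scan cost=150, card=150
  {E}: scan cost=250, card=250
  {A}: scan cost=200, card=200
  {B}: scan cost=400, card=400
  {D}: scan cost=60, card=60
  {CE}: card=7500; try (C,hash)→2900, (E,merge)→3750, (C,merge)→3850, (E,hash)→4300, (C,nl_idx)→9750, (E,nl)→37650 …(+1); best=2900 via (C,hash)
  {AC}: card=150; try (A,nl_idx)→1500, (C,nl_idx)→1950, (C,hash)→2800, (A,merge)→3300, (C,merge)→3350, (A,hash)→3500 …(+2); best=1500 via (A,nl_idx)
  {BC}: card=6000; try (C,hash)→3200, (B,merge)→5500, (C,merge)→5750, (B,hash)→7500, (C,nl_idx)→9600, (B,nl)→60150 …(+1); best=3200 via (C,hash)
  {CD}: card=180; try (C,nl_idx)→720, (D,hash)→1020, (D,nl_idx)→1230, (C,merge)→1830, (D,merge)→1920, (C,hash)→2520 …(+2); best=720 via (C,nl_idx)
  {ACE}: card=7500; try (E,merge)→5100, (E,hash)→5650, (A,hash)→13600, (E,nl)→39000, (A,nl_idx)→70400, (A,merge)→109700 …(+1); best=5100 via (E,merge)
  {BCE}: card=300000; try (E,hash)→13200, (B,hash)→17600, (E,merge)→89450, (B,merge)→111900, (E,nl)→1503200, (B,nl)→3002900; best=13200 via (E,hash)
  {CDE}: card=9000; try (E,merge)→4590, (E,hash)→4900, (D,hash)→11120, (E,nl)→45720, (D,nl_idx)→56900, (D,merge)→108320 …(+1); best=4590 via (E,merge)
  {ABC}: card=6000; try (B,merge)→6850, (B,hash)→8850, (A,hash)→12400, (A,nl_idx)→57200, (B,nl)→61500, (A,merge)→89000 …(+1); best=6850 via (B,merge)
  {ACD}: card=180; try (A,nl_idx)→2340, (D,hash)→2370, (D,nl_idx)→2580, (D,merge)→3270, (A,hash)→4100, (A,merge)→4140 …(+2); best=2340 via (A,nl_idx)
  {BCD}: card=7200; try (B,merge)→6340, (B,hash)→8100, (D,hash)→9920, (D,nl_idx)→46400, (B,nl)→72720, (D,merge)→87620 …(+1); best=6340 via (B,merge)
  {ABCE}: card=300000; try (E,hash)→16850, (B,hash)→19800, (E,merge)→93100, (B,merge)→114100, (A,hash)→316400, (E,nl)→1506850 …(+4); best=16850 via (E,hash)
  {ACDE}: card=9000; try (E,merge)→6210, (E,hash)→6520, (D,hash)→13320, (A,hash)→16790, (E,nl)→47340, (D,nl_idx)→59100 …(+5); best=6210 via (E,merge)
  {BCDE}: card=360000; try (E,hash)→17540, (B,hash)→20790, (E,merge)→109390, (B,merge)→143590, (D,hash)→313920, (E,nl)→1806340 …(+4); best=17540 via (E,hash)
  {ABCD}: card=7200; try (B,merge)→7960, (B,hash)→9720, (D,hash)→13570, (A,hash)→16740, (D,nl_idx)→50050, (A,nl_idx)→71140 …(+5); best=7960 via (B,merge)
  {ABCDE}: card=360000; try (E,hash)→19160, (B,hash)→22410, (E,merge)→111010, (B,merge)→145210, (D,hash)→317570, (A,hash)→380740 …(+8); best=19160 via (E,hash)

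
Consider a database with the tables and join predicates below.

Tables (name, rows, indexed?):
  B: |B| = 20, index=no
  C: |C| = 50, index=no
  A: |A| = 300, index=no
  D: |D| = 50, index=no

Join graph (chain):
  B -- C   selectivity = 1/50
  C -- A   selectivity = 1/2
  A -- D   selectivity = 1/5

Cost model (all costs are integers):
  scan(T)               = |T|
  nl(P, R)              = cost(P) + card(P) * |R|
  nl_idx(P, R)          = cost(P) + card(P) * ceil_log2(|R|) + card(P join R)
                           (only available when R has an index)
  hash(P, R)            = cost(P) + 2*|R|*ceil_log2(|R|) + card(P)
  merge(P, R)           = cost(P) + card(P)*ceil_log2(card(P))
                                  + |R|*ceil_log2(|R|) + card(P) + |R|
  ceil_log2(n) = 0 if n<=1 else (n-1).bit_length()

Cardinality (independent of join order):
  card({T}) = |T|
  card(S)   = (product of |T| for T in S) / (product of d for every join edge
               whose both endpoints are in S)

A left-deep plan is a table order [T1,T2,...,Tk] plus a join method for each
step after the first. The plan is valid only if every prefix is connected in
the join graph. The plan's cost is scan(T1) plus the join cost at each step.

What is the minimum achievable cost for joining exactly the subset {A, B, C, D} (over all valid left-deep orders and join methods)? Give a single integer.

Selinger DP over subsets of {A,B,C,D}:
  {B}: scan cost=20, card=20
  {C}: scan cost=50, card=50
  {A}: scan cost=300, card=300
  {D}: scan cost=50, card=50
  {BC}: card=20; try (B,hash)→300, (C,merge)→490, (B,merge)→520, (C,hash)→640, (C,nl)→1020, (B,nl)→1050; best=300 via (B,hash)
  {AC}: card=7500; try (C,hash)→1200, (A,merge)→3400, (C,merge)→3650, (A,hash)→5500, (A,nl)→15050, (C,nl)→15300; best=1200 via (C,hash)
  {AD}: card=3000; try (D,hash)→1200, (A,merge)→3400, (D,merge)→3650, (A,hash)→5500, (A,nl)→15050, (D,nl)→15300; best=1200 via (D,hash)
  {ABC}: card=3000; try (A,merge)→3420, (A,hash)→5720, (A,nl)→6300, (B,hash)→8900, (B,merge)→106320, (B,nl)→151200; best=3420 via (A,merge)
  {ACD}: card=75000; try (C,hash)→4800, (D,hash)→9300, (C,merge)→40550, (D,merge)→106550, (C,nl)→151200, (D,nl)→376200; best=4800 via (C,hash)
  {ABCD}: card=30000; try (D,hash)→7020, (D,merge)→42770, (B,hash)→80000, (D,nl)→153420, (B,merge)→1354920, (B,nl)→1504800; best=7020 via (D,hash)

7020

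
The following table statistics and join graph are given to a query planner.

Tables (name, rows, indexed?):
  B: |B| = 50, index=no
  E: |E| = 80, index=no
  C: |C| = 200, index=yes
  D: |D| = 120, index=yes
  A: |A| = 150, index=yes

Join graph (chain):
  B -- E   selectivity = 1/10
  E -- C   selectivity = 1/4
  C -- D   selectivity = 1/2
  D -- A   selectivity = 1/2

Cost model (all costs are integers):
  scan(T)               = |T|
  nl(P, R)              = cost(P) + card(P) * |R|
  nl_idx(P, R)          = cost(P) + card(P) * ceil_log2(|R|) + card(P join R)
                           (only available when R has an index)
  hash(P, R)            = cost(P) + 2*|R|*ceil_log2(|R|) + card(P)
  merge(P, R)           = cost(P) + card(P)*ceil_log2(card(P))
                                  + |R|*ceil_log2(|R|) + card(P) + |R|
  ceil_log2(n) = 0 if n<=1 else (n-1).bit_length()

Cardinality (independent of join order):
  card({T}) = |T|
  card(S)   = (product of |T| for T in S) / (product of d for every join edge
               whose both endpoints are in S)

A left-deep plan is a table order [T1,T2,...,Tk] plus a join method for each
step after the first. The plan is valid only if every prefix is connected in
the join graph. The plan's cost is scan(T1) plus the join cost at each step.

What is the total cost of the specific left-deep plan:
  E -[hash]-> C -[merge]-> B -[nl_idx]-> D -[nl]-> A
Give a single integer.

step 1: scan E: cost=80, card=80
step 2: join C via hash
    card(P join C) = 80*200/(4) = 4000
    cost = 80 + 2*200*8 + 80 = 3360
step 3: join B via merge
    card(P join B) = 4000*50/(10) = 20000
    cost = 3360 + 4000*12 + 50*6 + 4000 + 50 = 55710
step 4: join D via nl_idx
    card(P join D) = 20000*120/(2) = 1200000
    cost = 55710 + 20000*7 + 1200000 = 1395710
step 5: join A via nl
    card(P join A) = 1200000*150/(2) = 90000000
    cost = 1395710 + 1200000*150 = 181395710

181395710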